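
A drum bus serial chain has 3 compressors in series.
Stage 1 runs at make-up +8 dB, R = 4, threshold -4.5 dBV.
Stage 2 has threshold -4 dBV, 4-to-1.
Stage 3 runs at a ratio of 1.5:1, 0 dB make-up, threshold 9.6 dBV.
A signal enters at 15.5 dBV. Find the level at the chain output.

-0.875 dBV

Stage 1: 20 dB above -4.5 dBV, reduced 4:1 to 5 dB above → 0.5 dBV; +8 dB make-up → 8.5 dBV.
Stage 2: 8.5 dBV is 12.5 dB over -4 dBV; at 4:1 that becomes 3.125 dB over, giving -0.875 dBV.
Stage 3: below threshold (-0.875 ≤ 9.6); passes unchanged; output -0.875 dBV.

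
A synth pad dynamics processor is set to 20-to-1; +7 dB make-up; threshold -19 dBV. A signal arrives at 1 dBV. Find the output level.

-11 dBV

The input is 20 dB above the -19 dBV threshold.
20:1 compression reduces that to 20/20 = 1 dB over.
That puts the output at -18 dBV; make-up adds 7 dB, giving -11 dBV.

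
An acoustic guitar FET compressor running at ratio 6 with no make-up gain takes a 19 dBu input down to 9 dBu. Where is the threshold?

Let T be the threshold. Output overshoot = (input overshoot)/R, so 9 − T = (19 − T)/6.
6·(9 − T) = 19 − T → 5·T = 54 − 19 = 35.
T = 35/5 = 7 dBu.

7 dBu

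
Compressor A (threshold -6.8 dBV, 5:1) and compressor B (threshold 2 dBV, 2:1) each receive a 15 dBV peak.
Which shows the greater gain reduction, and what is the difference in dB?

A, by 10.94 dB

A: 21.8 dB over, compressed to 4.36 dB over, so 17.44 dB of GR.
B: 13 dB over, compressed to 6.5 dB over, so 6.5 dB of GR.
A reduces 10.94 dB more.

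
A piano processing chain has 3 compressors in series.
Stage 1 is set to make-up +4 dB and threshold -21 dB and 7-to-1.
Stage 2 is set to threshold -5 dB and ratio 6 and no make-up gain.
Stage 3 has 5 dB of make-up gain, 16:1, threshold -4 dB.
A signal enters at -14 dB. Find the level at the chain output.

Stage 1: overshoot 7 dB → 7/7 = 1 dB → -20 dB; +4 dB make-up → -16 dB.
Stage 2: -16 dB ≤ -5 dB, so stage 2 doesn't engage; output -16 dB.
Stage 3: -16 dB is at or below the -4 dB threshold — no compression; make-up brings it to -11 dB.

-11 dB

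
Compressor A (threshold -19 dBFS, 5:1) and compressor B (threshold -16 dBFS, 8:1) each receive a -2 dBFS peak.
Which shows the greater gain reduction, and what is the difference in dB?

A, by 1.35 dB

A: 17 dB over, compressed to 3.4 dB over, so 13.6 dB of GR.
B: 14 dB over, compressed to 1.75 dB over, so 12.25 dB of GR.
A reduces 1.35 dB more.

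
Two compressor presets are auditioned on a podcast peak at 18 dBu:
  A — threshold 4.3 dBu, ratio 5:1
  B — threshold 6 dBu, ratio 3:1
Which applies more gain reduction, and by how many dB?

A, by 2.96 dB

A: overshoot 13.7 dB → output overshoot 2.74 dB → GR 10.96 dB.
B: overshoot 12 dB → output overshoot 4 dB → GR 8 dB.
A applies 2.96 dB more gain reduction.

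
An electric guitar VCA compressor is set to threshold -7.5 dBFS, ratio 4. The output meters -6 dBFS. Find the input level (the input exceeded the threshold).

Post-compression overshoot = -6 − (-7.5) = 1.5 dB.
Undo the ratio: input overshoot = 1.5 × 4 = 6 dB, giving input = -1.5 dBFS.

-1.5 dBFS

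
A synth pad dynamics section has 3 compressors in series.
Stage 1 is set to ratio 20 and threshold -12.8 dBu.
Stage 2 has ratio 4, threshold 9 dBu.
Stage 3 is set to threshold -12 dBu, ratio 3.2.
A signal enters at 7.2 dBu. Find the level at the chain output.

Stage 1: overshoot 20 dB → 20/20 = 1 dB → -11.8 dBu.
Stage 2: -11.8 dBu is at or below the 9 dBu threshold — no compression; output -11.8 dBu.
Stage 3: -11.8 dBu is 0.2 dB over -12 dBu; at 3.2:1 that becomes 0.0625 dB over, giving -11.9375 dBu.

-11.9375 dBu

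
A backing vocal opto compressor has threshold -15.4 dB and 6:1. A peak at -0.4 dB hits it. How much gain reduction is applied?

The signal is 15 dB above threshold.
At 6:1, output sits 15/6 = 2.5 dB above threshold.
So the signal is attenuated by 15 − 2.5 = 12.5 dB.

12.5 dB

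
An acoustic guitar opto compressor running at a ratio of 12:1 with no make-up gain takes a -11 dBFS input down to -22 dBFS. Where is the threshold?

-23 dBFS

Gain reduction = -11 − (-22) = 11 dB; output overshoot = GR / (R − 1) = 11 / 11 = 1 dB.
Threshold = output − output overshoot = -22 − 1 = -23 dBFS.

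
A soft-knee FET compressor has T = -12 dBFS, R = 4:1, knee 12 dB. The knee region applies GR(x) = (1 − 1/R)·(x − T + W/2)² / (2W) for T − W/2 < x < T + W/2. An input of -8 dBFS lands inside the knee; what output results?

-11.125 dBFS

x − T + W/2 = -8 − (-12) + 6 = 10.
GR = (1 − 1/4) × 10² / 24 = 0.75 × 100 / 24 = 3.125 dB.
Output = -8 − 3.125 = -11.125 dBFS.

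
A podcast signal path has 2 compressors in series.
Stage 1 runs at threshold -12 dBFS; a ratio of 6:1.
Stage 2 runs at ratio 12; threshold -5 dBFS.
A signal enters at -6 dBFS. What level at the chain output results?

Stage 1: overshoot 6 dB → 6/6 = 1 dB → -11 dBFS.
Stage 2: -11 dBFS ≤ -5 dBFS, so stage 2 doesn't engage; output -11 dBFS.

-11 dBFS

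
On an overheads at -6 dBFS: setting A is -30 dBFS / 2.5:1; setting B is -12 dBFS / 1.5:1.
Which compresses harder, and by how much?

A, by 12.4 dB

A: 24 dB over, compressed to 9.6 dB over, so 14.4 dB of GR.
B: 6 dB over, compressed to 4 dB over, so 2 dB of GR.
Difference: 12.4 dB in favour of A.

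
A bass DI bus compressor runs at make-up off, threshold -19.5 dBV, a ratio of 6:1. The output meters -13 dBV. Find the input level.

19.5 dBV

That's 6.5 dB above the -19.5 dBV threshold.
Before 6:1 compression the overshoot was 6.5 × 6 = 39 dB, so input = -19.5 + 39 = 19.5 dBV.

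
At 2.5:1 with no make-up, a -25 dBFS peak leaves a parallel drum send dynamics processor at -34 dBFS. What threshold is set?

Let T be the threshold. Output overshoot = (input overshoot)/R, so -34 − T = (-25 − T)/2.5.
2.5·(-34 − T) = -25 − T → 1.5·T = -85 − (-25) = -60.
T = -60/1.5 = -40 dBFS.

-40 dBFS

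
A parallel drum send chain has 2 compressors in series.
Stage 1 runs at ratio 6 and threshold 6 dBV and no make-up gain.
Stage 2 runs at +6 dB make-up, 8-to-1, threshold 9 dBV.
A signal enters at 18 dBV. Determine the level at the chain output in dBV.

Stage 1: 12 dB above 6 dBV, reduced 6:1 to 2 dB above → 8 dBV.
Stage 2: 8 dBV ≤ 9 dBV, so stage 2 doesn't engage; make-up brings it to 14 dBV.

14 dBV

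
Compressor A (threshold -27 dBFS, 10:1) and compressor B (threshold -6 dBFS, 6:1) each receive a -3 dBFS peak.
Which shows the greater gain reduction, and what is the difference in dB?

A: overshoot 24 dB → output overshoot 2.4 dB → GR 21.6 dB.
B: overshoot 3 dB → output overshoot 0.5 dB → GR 2.5 dB.
A applies 19.1 dB more gain reduction.

A, by 19.1 dB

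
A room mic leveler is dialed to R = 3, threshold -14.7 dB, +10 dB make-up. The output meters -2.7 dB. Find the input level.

-8.7 dB

Stripping the +10 dB make-up gives -12.7 dB at the gain stage.
That's 2 dB above the -14.7 dB threshold.
Before 3:1 compression the overshoot was 2 × 3 = 6 dB, so input = -14.7 + 6 = -8.7 dB.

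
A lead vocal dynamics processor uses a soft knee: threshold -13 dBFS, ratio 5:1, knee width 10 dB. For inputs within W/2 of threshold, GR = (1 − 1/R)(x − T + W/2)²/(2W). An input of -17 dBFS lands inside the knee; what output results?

x − T + W/2 = -17 − (-13) + 5 = 1.
GR = (1 − 1/5) × 1² / 20 = 0.8 × 1 / 20 = 0.04 dB.
Output = -17 − 0.04 = -17.04 dBFS.

-17.04 dBFS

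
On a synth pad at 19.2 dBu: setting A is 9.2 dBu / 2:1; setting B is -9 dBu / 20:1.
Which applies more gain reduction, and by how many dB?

A: 10 dB over, compressed to 5 dB over, so 5 dB of GR.
B: 28.2 dB over, compressed to 1.41 dB over, so 26.79 dB of GR.
Difference: 21.79 dB in favour of B.

B, by 21.79 dB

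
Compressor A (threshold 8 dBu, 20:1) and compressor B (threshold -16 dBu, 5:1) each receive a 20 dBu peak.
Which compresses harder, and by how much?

A: GR = 12 − 12/20 = 11.4 dB.
B: GR = 36 − 36/5 = 28.8 dB.
B applies 17.4 dB more gain reduction.

B, by 17.4 dB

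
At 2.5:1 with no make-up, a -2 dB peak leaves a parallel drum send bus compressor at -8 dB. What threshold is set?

Input is 10 dB above T (since output overshoot × R = input overshoot: (-8 − T)·2.5 = -2 − T gives T = -12 dB).
Check: -12 + (-2 − (-12))/2.5 = -12 + 4 = -8 dB. ✓

-12 dB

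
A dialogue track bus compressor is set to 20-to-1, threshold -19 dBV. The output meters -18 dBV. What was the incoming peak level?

Post-compression overshoot = -18 − (-19) = 1 dB.
Undo the ratio: input overshoot = 1 × 20 = 20 dB, giving input = 1 dBV.

1 dBV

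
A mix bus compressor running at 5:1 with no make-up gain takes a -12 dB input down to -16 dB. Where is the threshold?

Gain reduction = -12 − (-16) = 4 dB; output overshoot = GR / (R − 1) = 4 / 4 = 1 dB.
Threshold = output − output overshoot = -16 − 1 = -17 dB.

-17 dB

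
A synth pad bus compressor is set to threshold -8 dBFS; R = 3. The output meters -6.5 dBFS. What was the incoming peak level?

That's 1.5 dB above the -8 dBFS threshold.
Undo the ratio: input overshoot = 1.5 × 3 = 4.5 dB, giving input = -3.5 dBFS.

-3.5 dBFS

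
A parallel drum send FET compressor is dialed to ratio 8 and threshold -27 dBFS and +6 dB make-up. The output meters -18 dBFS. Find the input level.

-3 dBFS

Before make-up, the level was -18 − 6 = -24 dBFS.
The compressed level sits -24 − (-27) = 3 dB over threshold.
Undo the ratio: input overshoot = 3 × 8 = 24 dB, giving input = -3 dBFS.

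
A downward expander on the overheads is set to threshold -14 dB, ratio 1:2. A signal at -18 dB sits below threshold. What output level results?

-22 dB

Undershoot = (-14) − (-18) = 4 dB.
At 1:2, that expands to 8 dB under threshold.
Output = -14 − 8 = -22 dB.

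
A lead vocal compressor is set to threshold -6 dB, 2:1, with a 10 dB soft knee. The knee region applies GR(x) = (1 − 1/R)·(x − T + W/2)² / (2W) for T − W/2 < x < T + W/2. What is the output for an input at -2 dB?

x − T + W/2 = -2 − (-6) + 5 = 9.
GR = (1 − 1/2) × 9² / 20 = 0.5 × 81 / 20 = 2.025 dB.
Output = -2 − 2.025 = -4.025 dB.

-4.025 dB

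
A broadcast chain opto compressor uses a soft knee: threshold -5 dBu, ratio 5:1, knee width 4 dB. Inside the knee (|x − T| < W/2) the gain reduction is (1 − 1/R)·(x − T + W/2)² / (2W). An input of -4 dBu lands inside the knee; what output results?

x − T + W/2 = -4 − (-5) + 2 = 3.
GR = (1 − 1/5) × 3² / 8 = 0.8 × 9 / 8 = 0.9 dB.
Output = -4 − 0.9 = -4.9 dBu.

-4.9 dBu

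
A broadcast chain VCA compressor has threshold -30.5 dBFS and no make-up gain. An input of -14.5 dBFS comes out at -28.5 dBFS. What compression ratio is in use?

8:1

Input overshoot = -14.5 − (-30.5) = 16 dB; output overshoot = -28.5 − (-30.5) = 2 dB.
Ratio = 16 / 2 = 8.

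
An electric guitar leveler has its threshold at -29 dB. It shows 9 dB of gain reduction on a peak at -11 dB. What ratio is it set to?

2:1

Input overshoot = -11 − (-29) = 18 dB.
Output overshoot = 18 − 9 = 9 dB.
Ratio = input overshoot / output overshoot = 18 / 9 = 2.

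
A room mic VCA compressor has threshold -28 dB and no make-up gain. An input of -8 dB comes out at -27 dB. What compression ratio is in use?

Input overshoot = -8 − (-28) = 20 dB; output overshoot = -27 − (-28) = 1 dB.
Ratio = 20 / 1 = 20.

20:1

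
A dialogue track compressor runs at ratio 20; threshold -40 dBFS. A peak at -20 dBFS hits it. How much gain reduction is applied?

19 dB

-20 dBFS exceeds the threshold by 20 dB.
At 20:1, output sits 20/20 = 1 dB above threshold.
Gain reduction = 20 − 1 = 19 dB.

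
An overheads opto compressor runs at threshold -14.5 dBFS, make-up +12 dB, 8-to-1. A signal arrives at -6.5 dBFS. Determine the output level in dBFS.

-1.5 dBFS

-6.5 dBFS sits 8 dB over threshold.
8:1 compression reduces that to 8/8 = 1 dB over.
That puts the output at -13.5 dBFS; make-up adds 12 dB, giving -1.5 dBFS.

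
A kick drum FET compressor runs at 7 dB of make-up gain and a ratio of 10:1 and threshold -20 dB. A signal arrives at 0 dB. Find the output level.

The input is 20 dB above the -20 dB threshold.
10:1 compression reduces that to 20/10 = 2 dB over.
Output = -20 + 2 = -18 dB; make-up adds 7 dB, giving -11 dB.

-11 dB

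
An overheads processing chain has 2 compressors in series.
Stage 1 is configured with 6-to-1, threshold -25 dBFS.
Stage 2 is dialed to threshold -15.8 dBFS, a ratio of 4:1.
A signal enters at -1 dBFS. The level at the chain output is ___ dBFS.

-21 dBFS

Stage 1: 24 dB above -25 dBFS, reduced 6:1 to 4 dB above → -21 dBFS.
Stage 2: -21 dBFS ≤ -15.8 dBFS, so stage 2 doesn't engage; output -21 dBFS.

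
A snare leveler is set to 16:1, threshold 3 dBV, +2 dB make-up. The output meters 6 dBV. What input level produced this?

Stripping the +2 dB make-up gives 4 dBV at the gain stage.
That's 1 dB above the 3 dBV threshold.
Undo the ratio: input overshoot = 1 × 16 = 16 dB, giving input = 19 dBV.

19 dBV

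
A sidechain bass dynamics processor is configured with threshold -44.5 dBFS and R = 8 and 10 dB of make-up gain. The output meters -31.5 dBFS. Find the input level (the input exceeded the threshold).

-20.5 dBFS

Stripping the +10 dB make-up gives -41.5 dBFS at the gain stage.
That's 3 dB above the -44.5 dBFS threshold.
Input overshoot = R × output overshoot = 24 dB → input = -44.5 + 24 = -20.5 dBFS.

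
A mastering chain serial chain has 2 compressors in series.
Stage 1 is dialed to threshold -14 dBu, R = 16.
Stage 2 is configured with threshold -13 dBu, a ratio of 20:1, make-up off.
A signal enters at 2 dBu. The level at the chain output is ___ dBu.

Stage 1: 2 dBu is 16 dB over -14 dBu; at 16:1 that becomes 1 dB over, giving -13 dBu.
Stage 2: below threshold (-13 ≤ -13); passes unchanged; output -13 dBu.

-13 dBu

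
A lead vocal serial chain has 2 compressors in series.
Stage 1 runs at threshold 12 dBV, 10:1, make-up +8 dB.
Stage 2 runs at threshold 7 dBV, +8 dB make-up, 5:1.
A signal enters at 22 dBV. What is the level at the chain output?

Stage 1: 10 dB above 12 dBV, reduced 10:1 to 1 dB above → 13 dBV; +8 dB make-up → 21 dBV.
Stage 2: 21 dBV is 14 dB over 7 dBV; at 5:1 that becomes 2.8 dB over, giving 9.8 dBV; +8 dB make-up → 17.8 dBV.

17.8 dBV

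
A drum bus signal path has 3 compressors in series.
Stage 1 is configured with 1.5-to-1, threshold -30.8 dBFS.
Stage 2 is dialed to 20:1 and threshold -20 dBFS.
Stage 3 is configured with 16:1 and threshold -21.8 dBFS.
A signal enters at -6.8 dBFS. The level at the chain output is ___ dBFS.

-21.67125 dBFS

Stage 1: 24 dB above -30.8 dBFS, reduced 1.5:1 to 16 dB above → -14.8 dBFS.
Stage 2: overshoot 5.2 dB → 5.2/20 = 0.26 dB → -19.74 dBFS.
Stage 3: -19.74 dBFS is 2.06 dB over -21.8 dBFS; at 16:1 that becomes 0.12875 dB over, giving -21.67125 dBFS.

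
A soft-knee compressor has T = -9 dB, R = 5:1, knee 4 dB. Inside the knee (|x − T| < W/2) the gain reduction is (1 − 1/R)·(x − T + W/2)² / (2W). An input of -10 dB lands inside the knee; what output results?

-10.1 dB

x − T + W/2 = -10 − (-9) + 2 = 1.
GR = (1 − 1/5) × 1² / 8 = 0.8 × 1 / 8 = 0.1 dB.
Output = -10 − 0.1 = -10.1 dB.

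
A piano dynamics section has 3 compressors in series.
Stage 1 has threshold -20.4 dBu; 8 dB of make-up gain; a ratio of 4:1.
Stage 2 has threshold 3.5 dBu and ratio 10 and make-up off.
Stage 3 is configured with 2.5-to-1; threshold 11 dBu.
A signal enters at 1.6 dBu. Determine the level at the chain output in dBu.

-6.9 dBu

Stage 1: 1.6 dBu is 22 dB over -20.4 dBu; at 4:1 that becomes 5.5 dB over, giving -14.9 dBu; +8 dB make-up → -6.9 dBu.
Stage 2: -6.9 dBu is at or below the 3.5 dBu threshold — no compression; output -6.9 dBu.
Stage 3: -6.9 dBu ≤ 11 dBu, so stage 3 doesn't engage; output -6.9 dBu.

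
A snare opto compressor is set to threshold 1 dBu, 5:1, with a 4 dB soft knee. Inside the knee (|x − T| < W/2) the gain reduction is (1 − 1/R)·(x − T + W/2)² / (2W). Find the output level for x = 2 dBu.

1.1 dBu

x − T + W/2 = 2 − 1 + 2 = 3.
GR = (1 − 1/5) × 3² / 8 = 0.8 × 9 / 8 = 0.9 dB.
Output = 2 − 0.9 = 1.1 dBu.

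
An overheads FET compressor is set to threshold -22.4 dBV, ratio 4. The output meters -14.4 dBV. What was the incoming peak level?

That's 8 dB above the -22.4 dBV threshold.
Input overshoot = R × output overshoot = 32 dB → input = -22.4 + 32 = 9.6 dBV.

9.6 dBV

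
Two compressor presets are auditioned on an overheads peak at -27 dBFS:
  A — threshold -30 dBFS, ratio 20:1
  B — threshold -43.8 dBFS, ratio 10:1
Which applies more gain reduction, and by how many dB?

A: GR = 3 − 3/20 = 2.85 dB.
B: GR = 16.8 − 16.8/10 = 15.12 dB.
B applies 12.27 dB more gain reduction.

B, by 12.27 dB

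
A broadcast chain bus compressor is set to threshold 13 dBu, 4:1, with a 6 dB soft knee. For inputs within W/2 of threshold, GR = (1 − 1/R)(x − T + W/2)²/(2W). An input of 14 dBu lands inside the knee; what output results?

x − T + W/2 = 14 − 13 + 3 = 4.
GR = (1 − 1/4) × 4² / 12 = 0.75 × 16 / 12 = 1 dB.
Output = 14 − 1 = 13 dBu.

13 dBu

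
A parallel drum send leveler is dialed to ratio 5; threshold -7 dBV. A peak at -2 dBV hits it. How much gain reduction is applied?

4 dB

-2 dBV exceeds the threshold by 5 dB.
A 5:1 ratio leaves 1 dB of that excess.
GR = overshoot in − overshoot out = 5 − 1 = 4 dB.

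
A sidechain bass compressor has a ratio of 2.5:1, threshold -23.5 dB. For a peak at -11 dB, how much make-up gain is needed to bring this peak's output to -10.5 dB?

8 dB

Overshoot 12.5 dB → 12.5/2.5 = 5 dB after compression, so the compressed level is -23.5 + 5 = -18.5 dB.
Make-up = target − compressed = -10.5 − (-18.5) = 8 dB.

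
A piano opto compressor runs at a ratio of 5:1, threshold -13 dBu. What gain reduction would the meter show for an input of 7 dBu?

Overshoot = 7 − (-13) = 20 dB.
After 5:1 compression the overshoot becomes 20/5 = 4 dB.
Gain reduction = 20 − 4 = 16 dB.

16 dB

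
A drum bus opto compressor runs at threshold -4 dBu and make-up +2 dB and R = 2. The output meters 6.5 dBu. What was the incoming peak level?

Before make-up, the level was 6.5 − 2 = 4.5 dBu.
The compressed level sits 4.5 − (-4) = 8.5 dB over threshold.
Input overshoot = R × output overshoot = 17 dB → input = -4 + 17 = 13 dBu.

13 dBu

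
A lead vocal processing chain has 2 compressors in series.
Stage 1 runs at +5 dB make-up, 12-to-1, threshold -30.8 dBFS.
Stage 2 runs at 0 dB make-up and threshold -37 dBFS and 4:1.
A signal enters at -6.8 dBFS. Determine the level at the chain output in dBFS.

Stage 1: overshoot 24 dB → 24/12 = 2 dB → -28.8 dBFS; +5 dB make-up → -23.8 dBFS.
Stage 2: -23.8 dBFS is 13.2 dB over -37 dBFS; at 4:1 that becomes 3.3 dB over, giving -33.7 dBFS.

-33.7 dBFS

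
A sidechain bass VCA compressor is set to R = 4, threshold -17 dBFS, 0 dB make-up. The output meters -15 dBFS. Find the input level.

The compressed level sits -15 − (-17) = 2 dB over threshold.
Undo the ratio: input overshoot = 2 × 4 = 8 dB, giving input = -9 dBFS.

-9 dBFS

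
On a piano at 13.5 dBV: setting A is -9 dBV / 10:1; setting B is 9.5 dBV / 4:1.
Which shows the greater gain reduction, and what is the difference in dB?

A, by 17.25 dB

A: 22.5 dB over, compressed to 2.25 dB over, so 20.25 dB of GR.
B: 4 dB over, compressed to 1 dB over, so 3 dB of GR.
A applies 17.25 dB more gain reduction.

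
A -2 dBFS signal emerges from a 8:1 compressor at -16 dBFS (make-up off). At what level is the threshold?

-18 dBFS

Let T be the threshold. Output overshoot = (input overshoot)/R, so -16 − T = (-2 − T)/8.
8·(-16 − T) = -2 − T → 7·T = -128 − (-2) = -126.
T = -126/7 = -18 dBFS.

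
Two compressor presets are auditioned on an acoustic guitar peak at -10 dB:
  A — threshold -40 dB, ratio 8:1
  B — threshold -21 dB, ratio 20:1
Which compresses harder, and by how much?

A: overshoot 30 dB → output overshoot 3.75 dB → GR 26.25 dB.
B: overshoot 11 dB → output overshoot 0.55 dB → GR 10.45 dB.
A applies 15.8 dB more gain reduction.

A, by 15.8 dB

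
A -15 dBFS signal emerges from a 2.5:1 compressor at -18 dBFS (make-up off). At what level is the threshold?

-20 dBFS

Input is 5 dB above T (since output overshoot × R = input overshoot: (-18 − T)·2.5 = -15 − T gives T = -20 dBFS).
Check: -20 + (-15 − (-20))/2.5 = -20 + 2 = -18 dBFS. ✓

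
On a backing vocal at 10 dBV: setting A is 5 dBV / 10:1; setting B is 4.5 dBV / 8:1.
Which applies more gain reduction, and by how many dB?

A: 5 dB over, compressed to 0.5 dB over, so 4.5 dB of GR.
B: 5.5 dB over, compressed to 0.6875 dB over, so 4.8125 dB of GR.
B reduces 0.3125 dB more.

B, by 0.3125 dB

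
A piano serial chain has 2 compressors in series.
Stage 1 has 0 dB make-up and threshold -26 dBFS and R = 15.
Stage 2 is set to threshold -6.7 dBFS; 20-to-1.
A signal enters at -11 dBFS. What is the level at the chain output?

Stage 1: 15 dB above -26 dBFS, reduced 15:1 to 1 dB above → -25 dBFS.
Stage 2: -25 dBFS ≤ -6.7 dBFS, so stage 2 doesn't engage; output -25 dBFS.

-25 dBFS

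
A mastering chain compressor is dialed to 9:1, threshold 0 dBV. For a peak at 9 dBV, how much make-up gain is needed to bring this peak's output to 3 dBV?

Overshoot 9 dB → 9/9 = 1 dB after compression, so the compressed level is 0 + 1 = 1 dBV.
Make-up = target − compressed = 3 − 1 = 2 dB.

2 dB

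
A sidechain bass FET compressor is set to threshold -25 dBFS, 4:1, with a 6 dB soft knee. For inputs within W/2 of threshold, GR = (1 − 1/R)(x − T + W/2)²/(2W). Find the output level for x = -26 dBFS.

-26.25 dBFS

x − T + W/2 = -26 − (-25) + 3 = 2.
GR = (1 − 1/4) × 2² / 12 = 0.75 × 4 / 12 = 0.25 dB.
Output = -26 − 0.25 = -26.25 dBFS.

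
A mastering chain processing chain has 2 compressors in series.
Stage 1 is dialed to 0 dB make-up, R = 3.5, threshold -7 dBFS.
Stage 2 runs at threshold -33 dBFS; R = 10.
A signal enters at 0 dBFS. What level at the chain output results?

Stage 1: overshoot 7 dB → 7/3.5 = 2 dB → -5 dBFS.
Stage 2: overshoot 28 dB → 28/10 = 2.8 dB → -30.2 dBFS.

-30.2 dBFS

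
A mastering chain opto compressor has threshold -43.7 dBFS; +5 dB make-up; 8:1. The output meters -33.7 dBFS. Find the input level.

-3.7 dBFS

Before make-up, the level was -33.7 − 5 = -38.7 dBFS.
That's 5 dB above the -43.7 dBFS threshold.
Before 8:1 compression the overshoot was 5 × 8 = 40 dB, so input = -43.7 + 40 = -3.7 dBFS.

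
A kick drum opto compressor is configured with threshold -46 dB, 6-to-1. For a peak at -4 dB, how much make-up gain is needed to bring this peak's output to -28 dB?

11 dB

The peak compresses to -46 + 42/6 = -39 dB.
To reach -28 dB requires -28 − (-39) = 11 dB of make-up.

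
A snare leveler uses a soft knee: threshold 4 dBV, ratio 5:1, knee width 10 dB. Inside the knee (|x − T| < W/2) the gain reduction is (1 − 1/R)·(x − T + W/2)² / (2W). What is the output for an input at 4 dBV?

x − T + W/2 = 4 − 4 + 5 = 5.
GR = (1 − 1/5) × 5² / 20 = 0.8 × 25 / 20 = 1 dB.
Output = 4 − 1 = 3 dBV.

3 dBV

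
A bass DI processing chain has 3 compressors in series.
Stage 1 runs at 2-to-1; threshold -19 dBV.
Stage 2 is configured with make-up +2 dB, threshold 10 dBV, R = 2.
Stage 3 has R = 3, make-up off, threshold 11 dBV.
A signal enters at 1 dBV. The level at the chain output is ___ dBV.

Stage 1: 20 dB above -19 dBV, reduced 2:1 to 10 dB above → -9 dBV.
Stage 2: -9 dBV is at or below the 10 dBV threshold — no compression; make-up brings it to -7 dBV.
Stage 3: -7 dBV is at or below the 11 dBV threshold — no compression; output -7 dBV.

-7 dBV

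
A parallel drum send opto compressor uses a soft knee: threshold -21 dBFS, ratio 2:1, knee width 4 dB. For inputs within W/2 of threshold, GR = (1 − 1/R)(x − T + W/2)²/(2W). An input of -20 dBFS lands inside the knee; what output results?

-20.5625 dBFS

x − T + W/2 = -20 − (-21) + 2 = 3.
GR = (1 − 1/2) × 3² / 8 = 0.5 × 9 / 8 = 0.5625 dB.
Output = -20 − 0.5625 = -20.5625 dBFS.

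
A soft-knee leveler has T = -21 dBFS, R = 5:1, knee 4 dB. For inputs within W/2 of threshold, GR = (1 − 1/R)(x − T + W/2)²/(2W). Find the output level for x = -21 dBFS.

-21.4 dBFS

x − T + W/2 = -21 − (-21) + 2 = 2.
GR = (1 − 1/5) × 2² / 8 = 0.8 × 4 / 8 = 0.4 dB.
Output = -21 − 0.4 = -21.4 dBFS.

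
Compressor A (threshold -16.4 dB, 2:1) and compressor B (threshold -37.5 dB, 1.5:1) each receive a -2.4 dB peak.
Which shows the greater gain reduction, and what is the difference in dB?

B, by 4.7 dB

A: GR = 14 − 14/2 = 7 dB.
B: GR = 35.1 − 35.1/1.5 = 11.7 dB.
Difference: 4.7 dB in favour of B.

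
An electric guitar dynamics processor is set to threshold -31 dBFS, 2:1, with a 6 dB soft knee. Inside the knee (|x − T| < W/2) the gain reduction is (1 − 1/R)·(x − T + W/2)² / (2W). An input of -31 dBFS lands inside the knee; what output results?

-31.375 dBFS

x − T + W/2 = -31 − (-31) + 3 = 3.
GR = (1 − 1/2) × 3² / 12 = 0.5 × 9 / 12 = 0.375 dB.
Output = -31 − 0.375 = -31.375 dBFS.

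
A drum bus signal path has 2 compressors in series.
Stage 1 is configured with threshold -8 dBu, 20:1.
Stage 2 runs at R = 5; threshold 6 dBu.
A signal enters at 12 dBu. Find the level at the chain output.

-7 dBu

Stage 1: 12 dBu is 20 dB over -8 dBu; at 20:1 that becomes 1 dB over, giving -7 dBu.
Stage 2: -7 dBu ≤ 6 dBu, so stage 2 doesn't engage; output -7 dBu.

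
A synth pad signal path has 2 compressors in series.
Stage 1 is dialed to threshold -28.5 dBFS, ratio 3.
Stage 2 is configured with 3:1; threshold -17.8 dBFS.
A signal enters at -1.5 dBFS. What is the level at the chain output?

Stage 1: 27 dB above -28.5 dBFS, reduced 3:1 to 9 dB above → -19.5 dBFS.
Stage 2: below threshold (-19.5 ≤ -17.8); passes unchanged; output -19.5 dBFS.

-19.5 dBFS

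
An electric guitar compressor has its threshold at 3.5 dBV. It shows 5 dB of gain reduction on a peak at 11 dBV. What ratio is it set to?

Input overshoot = 11 − 3.5 = 7.5 dB.
Output overshoot = 7.5 − 5 = 2.5 dB.
Ratio = input overshoot / output overshoot = 7.5 / 2.5 = 3.

3:1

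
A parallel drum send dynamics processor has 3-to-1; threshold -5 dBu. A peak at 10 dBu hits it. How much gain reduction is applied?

10 dB

Overshoot = 10 − (-5) = 15 dB.
After 3:1 compression the overshoot becomes 15/3 = 5 dB.
GR = overshoot in − overshoot out = 15 − 5 = 10 dB.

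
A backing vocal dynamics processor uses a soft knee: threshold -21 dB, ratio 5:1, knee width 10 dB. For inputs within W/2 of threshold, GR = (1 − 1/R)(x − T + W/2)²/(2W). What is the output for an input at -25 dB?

-25.04 dB

x − T + W/2 = -25 − (-21) + 5 = 1.
GR = (1 − 1/5) × 1² / 20 = 0.8 × 1 / 20 = 0.04 dB.
Output = -25 − 0.04 = -25.04 dB.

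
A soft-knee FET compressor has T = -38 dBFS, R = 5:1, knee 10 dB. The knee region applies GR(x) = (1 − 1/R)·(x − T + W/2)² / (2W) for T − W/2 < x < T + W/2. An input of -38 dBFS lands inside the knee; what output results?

-39 dBFS

x − T + W/2 = -38 − (-38) + 5 = 5.
GR = (1 − 1/5) × 5² / 20 = 0.8 × 25 / 20 = 1 dB.
Output = -38 − 1 = -39 dBFS.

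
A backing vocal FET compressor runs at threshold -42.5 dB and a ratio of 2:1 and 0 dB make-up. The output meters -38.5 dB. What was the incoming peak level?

Post-compression overshoot = -38.5 − (-42.5) = 4 dB.
Input overshoot = R × output overshoot = 8 dB → input = -42.5 + 8 = -34.5 dB.

-34.5 dB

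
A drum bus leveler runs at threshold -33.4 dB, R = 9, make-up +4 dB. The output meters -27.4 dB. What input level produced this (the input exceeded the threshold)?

-15.4 dB

Before make-up, the level was -27.4 − 4 = -31.4 dB.
Post-compression overshoot = -31.4 − (-33.4) = 2 dB.
Before 9:1 compression the overshoot was 2 × 9 = 18 dB, so input = -33.4 + 18 = -15.4 dB.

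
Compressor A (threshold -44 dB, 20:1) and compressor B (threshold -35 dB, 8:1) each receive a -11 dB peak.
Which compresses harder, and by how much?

A: 33 dB over, compressed to 1.65 dB over, so 31.35 dB of GR.
B: 24 dB over, compressed to 3 dB over, so 21 dB of GR.
Difference: 10.35 dB in favour of A.

A, by 10.35 dB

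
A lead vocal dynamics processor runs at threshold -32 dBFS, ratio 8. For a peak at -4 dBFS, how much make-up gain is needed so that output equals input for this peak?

Without make-up, output = threshold + overshoot/8 = -32 + 3.5 = -28.5 dBFS.
Gap to target: 24.5 dB.

24.5 dB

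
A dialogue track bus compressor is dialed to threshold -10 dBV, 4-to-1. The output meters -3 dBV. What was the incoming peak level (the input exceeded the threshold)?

18 dBV

That's 7 dB above the -10 dBV threshold.
Undo the ratio: input overshoot = 7 × 4 = 28 dB, giving input = 18 dBV.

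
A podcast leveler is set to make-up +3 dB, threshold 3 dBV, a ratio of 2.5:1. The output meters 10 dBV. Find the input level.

13 dBV

Remove make-up: 10 − 3 = 7 dBV.
That's 4 dB above the 3 dBV threshold.
Input overshoot = R × output overshoot = 10 dB → input = 3 + 10 = 13 dBV.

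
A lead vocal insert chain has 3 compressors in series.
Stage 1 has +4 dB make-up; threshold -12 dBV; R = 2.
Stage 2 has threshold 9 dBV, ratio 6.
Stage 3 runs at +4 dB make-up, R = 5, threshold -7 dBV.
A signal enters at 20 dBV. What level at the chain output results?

Stage 1: 32 dB above -12 dBV, reduced 2:1 to 16 dB above → 4 dBV; +4 dB make-up → 8 dBV.
Stage 2: below threshold (8 ≤ 9); passes unchanged; output 8 dBV.
Stage 3: 8 dBV is 15 dB over -7 dBV; at 5:1 that becomes 3 dB over, giving -4 dBV; +4 dB make-up → 0 dBV.

0 dBV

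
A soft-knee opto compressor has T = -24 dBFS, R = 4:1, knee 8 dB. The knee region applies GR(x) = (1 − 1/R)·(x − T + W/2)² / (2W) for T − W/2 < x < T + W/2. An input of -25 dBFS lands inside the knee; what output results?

x − T + W/2 = -25 − (-24) + 4 = 3.
GR = (1 − 1/4) × 3² / 16 = 0.75 × 9 / 16 = 0.421875 dB.
Output = -25 − 0.421875 = -25.421875 dBFS.

-25.421875 dBFS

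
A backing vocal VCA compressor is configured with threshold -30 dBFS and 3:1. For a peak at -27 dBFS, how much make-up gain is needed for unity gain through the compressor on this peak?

2 dB

The peak compresses to -30 + 3/3 = -29 dBFS.
To reach -27 dBFS requires -27 − (-29) = 2 dB of make-up.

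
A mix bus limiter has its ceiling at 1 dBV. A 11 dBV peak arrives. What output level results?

1 dBV

A brickwall limiter is an ∞:1 compressor: any input above the ceiling is clamped to 1 dBV.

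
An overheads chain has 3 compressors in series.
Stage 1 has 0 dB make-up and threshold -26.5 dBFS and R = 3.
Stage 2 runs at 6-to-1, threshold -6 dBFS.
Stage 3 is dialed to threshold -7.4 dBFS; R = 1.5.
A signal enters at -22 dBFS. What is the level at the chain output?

-25 dBFS

Stage 1: -22 dBFS is 4.5 dB over -26.5 dBFS; at 3:1 that becomes 1.5 dB over, giving -25 dBFS.
Stage 2: below threshold (-25 ≤ -6); passes unchanged; output -25 dBFS.
Stage 3: -25 dBFS is at or below the -7.4 dBFS threshold — no compression; output -25 dBFS.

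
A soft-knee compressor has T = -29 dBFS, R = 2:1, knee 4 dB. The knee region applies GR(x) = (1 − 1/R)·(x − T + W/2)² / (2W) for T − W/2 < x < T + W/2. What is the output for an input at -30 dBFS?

x − T + W/2 = -30 − (-29) + 2 = 1.
GR = (1 − 1/2) × 1² / 8 = 0.5 × 1 / 8 = 0.0625 dB.
Output = -30 − 0.0625 = -30.0625 dBFS.

-30.0625 dBFS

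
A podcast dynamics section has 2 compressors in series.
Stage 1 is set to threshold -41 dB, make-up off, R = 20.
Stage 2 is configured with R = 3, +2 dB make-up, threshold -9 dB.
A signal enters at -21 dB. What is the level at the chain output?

Stage 1: overshoot 20 dB → 20/20 = 1 dB → -40 dB.
Stage 2: below threshold (-40 ≤ -9); passes unchanged; make-up brings it to -38 dB.

-38 dB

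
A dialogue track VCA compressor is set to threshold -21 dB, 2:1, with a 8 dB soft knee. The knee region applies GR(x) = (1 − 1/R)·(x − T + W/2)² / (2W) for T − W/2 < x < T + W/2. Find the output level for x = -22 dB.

x − T + W/2 = -22 − (-21) + 4 = 3.
GR = (1 − 1/2) × 3² / 16 = 0.5 × 9 / 16 = 0.28125 dB.
Output = -22 − 0.28125 = -22.28125 dB.

-22.28125 dB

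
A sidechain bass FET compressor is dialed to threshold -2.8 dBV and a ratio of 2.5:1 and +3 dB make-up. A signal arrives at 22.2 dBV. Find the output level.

10.2 dBV

Overshoot: 22.2 − (-2.8) = 25 dB.
The 25 dB excess becomes 10 dB after 2.5:1 reduction.
So the level is -2.8 + 10 = 7.2 dBV; make-up adds 3 dB, giving 10.2 dBV.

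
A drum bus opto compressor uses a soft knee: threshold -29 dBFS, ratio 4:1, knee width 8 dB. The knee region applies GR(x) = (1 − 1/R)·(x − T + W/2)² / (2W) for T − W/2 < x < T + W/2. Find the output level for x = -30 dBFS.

-30.421875 dBFS

x − T + W/2 = -30 − (-29) + 4 = 3.
GR = (1 − 1/4) × 3² / 16 = 0.75 × 9 / 16 = 0.421875 dB.
Output = -30 − 0.421875 = -30.421875 dBFS.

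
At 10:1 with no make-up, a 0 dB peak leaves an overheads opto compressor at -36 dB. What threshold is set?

-40 dB

Gain reduction = 0 − (-36) = 36 dB; output overshoot = GR / (R − 1) = 36 / 9 = 4 dB.
Threshold = output − output overshoot = -36 − 4 = -40 dB.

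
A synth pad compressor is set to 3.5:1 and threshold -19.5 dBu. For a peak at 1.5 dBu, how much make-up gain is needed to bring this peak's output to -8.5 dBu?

Without make-up, output = threshold + overshoot/3.5 = -19.5 + 6 = -13.5 dBu.
Gap to target: 5 dB.

5 dB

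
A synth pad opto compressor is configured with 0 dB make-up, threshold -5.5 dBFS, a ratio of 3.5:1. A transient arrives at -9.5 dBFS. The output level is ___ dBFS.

-9.5 dBFS is 4 dB below the -5.5 dBFS threshold, so no gain reduction is applied.
Output = input = -9.5 dBFS.

-9.5 dBFS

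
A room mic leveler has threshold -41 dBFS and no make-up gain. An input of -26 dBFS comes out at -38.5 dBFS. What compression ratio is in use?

6:1

Input overshoot = -26 − (-41) = 15 dB; output overshoot = -38.5 − (-41) = 2.5 dB.
Ratio = 15 / 2.5 = 6.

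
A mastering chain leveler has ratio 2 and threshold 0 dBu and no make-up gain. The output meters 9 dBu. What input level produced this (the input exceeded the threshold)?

The compressed level sits 9 − 0 = 9 dB over threshold.
Input overshoot = R × output overshoot = 18 dB → input = 0 + 18 = 18 dBu.

18 dBu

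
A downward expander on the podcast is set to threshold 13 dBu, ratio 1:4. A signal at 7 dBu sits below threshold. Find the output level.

Below threshold, a 1:4 expander applies gain = (4−1)×(T − x) of attenuation.
(4−1) × 6 = 18 dB, so output = 7 − 18 = -11 dBu.

-11 dBu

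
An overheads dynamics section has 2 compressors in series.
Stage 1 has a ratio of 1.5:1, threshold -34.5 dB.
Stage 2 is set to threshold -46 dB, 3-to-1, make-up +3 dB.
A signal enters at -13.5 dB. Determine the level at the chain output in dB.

Stage 1: overshoot 21 dB → 21/1.5 = 14 dB → -20.5 dB.
Stage 2: -20.5 dB is 25.5 dB over -46 dB; at 3:1 that becomes 8.5 dB over, giving -37.5 dB; +3 dB make-up → -34.5 dB.

-34.5 dB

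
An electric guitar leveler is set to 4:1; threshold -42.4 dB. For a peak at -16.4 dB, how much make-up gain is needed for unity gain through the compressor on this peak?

19.5 dB

Overshoot 26 dB → 26/4 = 6.5 dB after compression, so the compressed level is -42.4 + 6.5 = -35.9 dB.
Make-up = target − compressed = -16.4 − (-35.9) = 19.5 dB.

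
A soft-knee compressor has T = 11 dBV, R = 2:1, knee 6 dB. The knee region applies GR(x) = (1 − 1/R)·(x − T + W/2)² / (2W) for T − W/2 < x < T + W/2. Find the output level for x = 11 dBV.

x − T + W/2 = 11 − 11 + 3 = 3.
GR = (1 − 1/2) × 3² / 12 = 0.5 × 9 / 12 = 0.375 dB.
Output = 11 − 0.375 = 10.625 dBV.

10.625 dBV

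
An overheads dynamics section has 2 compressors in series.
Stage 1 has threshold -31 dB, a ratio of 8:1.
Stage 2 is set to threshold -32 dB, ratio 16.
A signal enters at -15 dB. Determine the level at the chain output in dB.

Stage 1: 16 dB above -31 dB, reduced 8:1 to 2 dB above → -29 dB.
Stage 2: -29 dB is 3 dB over -32 dB; at 16:1 that becomes 0.1875 dB over, giving -31.8125 dB.

-31.8125 dB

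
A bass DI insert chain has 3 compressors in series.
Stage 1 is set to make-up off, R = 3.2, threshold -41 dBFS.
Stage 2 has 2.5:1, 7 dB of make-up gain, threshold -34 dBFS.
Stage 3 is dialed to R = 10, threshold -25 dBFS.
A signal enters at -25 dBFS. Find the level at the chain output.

-29 dBFS

Stage 1: 16 dB above -41 dBFS, reduced 3.2:1 to 5 dB above → -36 dBFS.
Stage 2: -36 dBFS is at or below the -34 dBFS threshold — no compression; make-up brings it to -29 dBFS.
Stage 3: -29 dBFS is at or below the -25 dBFS threshold — no compression; output -29 dBFS.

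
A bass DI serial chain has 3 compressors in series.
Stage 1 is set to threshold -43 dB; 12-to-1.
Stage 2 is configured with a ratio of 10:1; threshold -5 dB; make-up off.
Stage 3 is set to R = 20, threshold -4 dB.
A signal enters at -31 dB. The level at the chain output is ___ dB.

-42 dB

Stage 1: 12 dB above -43 dB, reduced 12:1 to 1 dB above → -42 dB.
Stage 2: -42 dB ≤ -5 dB, so stage 2 doesn't engage; output -42 dB.
Stage 3: below threshold (-42 ≤ -4); passes unchanged; output -42 dB.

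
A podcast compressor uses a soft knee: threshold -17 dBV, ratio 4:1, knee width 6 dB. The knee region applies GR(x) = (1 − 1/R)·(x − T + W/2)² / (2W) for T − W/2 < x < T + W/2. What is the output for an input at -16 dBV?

x − T + W/2 = -16 − (-17) + 3 = 4.
GR = (1 − 1/4) × 4² / 12 = 0.75 × 16 / 12 = 1 dB.
Output = -16 − 1 = -17 dBV.

-17 dBV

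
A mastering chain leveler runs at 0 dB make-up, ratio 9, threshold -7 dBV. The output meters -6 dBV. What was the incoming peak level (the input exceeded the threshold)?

2 dBV

The compressed level sits -6 − (-7) = 1 dB over threshold.
Before 9:1 compression the overshoot was 1 × 9 = 9 dB, so input = -7 + 9 = 2 dBV.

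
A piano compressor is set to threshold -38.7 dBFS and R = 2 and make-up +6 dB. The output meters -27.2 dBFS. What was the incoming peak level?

Remove make-up: -27.2 − 6 = -33.2 dBFS.
Post-compression overshoot = -33.2 − (-38.7) = 5.5 dB.
Undo the ratio: input overshoot = 5.5 × 2 = 11 dB, giving input = -27.7 dBFS.

-27.7 dBFS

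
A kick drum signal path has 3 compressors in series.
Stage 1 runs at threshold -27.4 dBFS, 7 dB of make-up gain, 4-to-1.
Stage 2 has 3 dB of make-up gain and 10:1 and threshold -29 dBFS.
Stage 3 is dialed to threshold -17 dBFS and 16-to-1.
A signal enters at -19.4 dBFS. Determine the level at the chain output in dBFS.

-24.94 dBFS

Stage 1: overshoot 8 dB → 8/4 = 2 dB → -25.4 dBFS; +7 dB make-up → -18.4 dBFS.
Stage 2: overshoot 10.6 dB → 10.6/10 = 1.06 dB → -27.94 dBFS; +3 dB make-up → -24.94 dBFS.
Stage 3: below threshold (-24.94 ≤ -17); passes unchanged; output -24.94 dBFS.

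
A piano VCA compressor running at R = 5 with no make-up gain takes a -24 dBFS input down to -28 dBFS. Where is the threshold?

Gain reduction = -24 − (-28) = 4 dB; output overshoot = GR / (R − 1) = 4 / 4 = 1 dB.
Threshold = output − output overshoot = -28 − 1 = -29 dBFS.

-29 dBFS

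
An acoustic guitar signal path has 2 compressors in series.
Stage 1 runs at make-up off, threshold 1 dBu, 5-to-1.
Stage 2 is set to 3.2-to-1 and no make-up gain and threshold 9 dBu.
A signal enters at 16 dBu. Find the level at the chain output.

Stage 1: 16 dBu is 15 dB over 1 dBu; at 5:1 that becomes 3 dB over, giving 4 dBu.
Stage 2: below threshold (4 ≤ 9); passes unchanged; output 4 dBu.

4 dBu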